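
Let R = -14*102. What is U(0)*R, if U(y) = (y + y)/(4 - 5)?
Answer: 0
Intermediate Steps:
U(y) = -2*y (U(y) = (2*y)/(-1) = (2*y)*(-1) = -2*y)
R = -1428
U(0)*R = -2*0*(-1428) = 0*(-1428) = 0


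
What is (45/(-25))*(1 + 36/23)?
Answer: -531/115 ≈ -4.6174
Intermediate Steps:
(45/(-25))*(1 + 36/23) = (45*(-1/25))*(1 + 36*(1/23)) = -9*(1 + 36/23)/5 = -9/5*59/23 = -531/115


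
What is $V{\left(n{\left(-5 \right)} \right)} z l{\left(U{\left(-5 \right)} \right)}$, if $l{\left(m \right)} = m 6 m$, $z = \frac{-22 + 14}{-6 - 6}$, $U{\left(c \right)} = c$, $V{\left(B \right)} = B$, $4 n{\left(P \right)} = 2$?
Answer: $50$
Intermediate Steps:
$n{\left(P \right)} = \frac{1}{2}$ ($n{\left(P \right)} = \frac{1}{4} \cdot 2 = \frac{1}{2}$)
$z = \frac{2}{3}$ ($z = - \frac{8}{-12} = \left(-8\right) \left(- \frac{1}{12}\right) = \frac{2}{3} \approx 0.66667$)
$l{\left(m \right)} = 6 m^{2}$ ($l{\left(m \right)} = 6 m m = 6 m^{2}$)
$V{\left(n{\left(-5 \right)} \right)} z l{\left(U{\left(-5 \right)} \right)} = \frac{1}{2} \cdot \frac{2}{3} \cdot 6 \left(-5\right)^{2} = \frac{6 \cdot 25}{3} = \frac{1}{3} \cdot 150 = 50$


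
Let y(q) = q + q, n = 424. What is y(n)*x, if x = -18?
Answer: -15264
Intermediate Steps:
y(q) = 2*q
y(n)*x = (2*424)*(-18) = 848*(-18) = -15264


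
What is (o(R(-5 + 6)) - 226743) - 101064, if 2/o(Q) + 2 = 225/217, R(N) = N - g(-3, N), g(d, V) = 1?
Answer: -68512097/209 ≈ -3.2781e+5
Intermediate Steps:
R(N) = -1 + N (R(N) = N - 1*1 = N - 1 = -1 + N)
o(Q) = -434/209 (o(Q) = 2/(-2 + 225/217) = 2/(-209/217) = 2*(-217/209) = -434/209)
(o(R(-5 + 6)) - 226743) - 101064 = (-434/209 - 226743) - 101064 = -47389721/209 - 101064 = -68512097/209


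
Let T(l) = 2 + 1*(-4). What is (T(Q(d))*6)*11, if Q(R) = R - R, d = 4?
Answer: -132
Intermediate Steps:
Q(R) = 0
T(l) = -2 (T(l) = 2 - 4 = -2)
(T(Q(d))*6)*11 = -2*6*11 = -12*11 = -132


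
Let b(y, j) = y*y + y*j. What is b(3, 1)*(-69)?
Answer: -828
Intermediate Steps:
b(y, j) = y² + j*y
b(3, 1)*(-69) = (3*(1 + 3))*(-69) = (3*4)*(-69) = 12*(-69) = -828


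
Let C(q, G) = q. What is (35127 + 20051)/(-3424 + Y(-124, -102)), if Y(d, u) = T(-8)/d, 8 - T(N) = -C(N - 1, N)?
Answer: -6842072/424575 ≈ -16.115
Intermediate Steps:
T(N) = 7 + N (T(N) = 8 - (-1)*(N - 1) = 8 - (-1)*(-1 + N) = 8 - (1 - N) = 8 + (-1 + N) = 7 + N)
Y(d, u) = -1/d (Y(d, u) = (7 - 8)/d = -1/d)
(35127 + 20051)/(-3424 + Y(-124, -102)) = (35127 + 20051)/(-3424 - 1/(-124)) = 55178/(-3424 - 1*(-1/124)) = 55178/(-3424 + 1/124) = 55178/(-424575/124) = 55178*(-124/424575) = -6842072/424575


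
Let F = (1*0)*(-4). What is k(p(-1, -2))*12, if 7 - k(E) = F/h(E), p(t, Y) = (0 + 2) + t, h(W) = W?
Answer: 84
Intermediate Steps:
F = 0 (F = 0*(-4) = 0)
p(t, Y) = 2 + t
k(E) = 7 (k(E) = 7 - 0/E = 7 - 1*0 = 7 + 0 = 7)
k(p(-1, -2))*12 = 7*12 = 84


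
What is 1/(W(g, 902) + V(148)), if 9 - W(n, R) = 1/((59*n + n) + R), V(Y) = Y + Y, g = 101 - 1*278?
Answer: 9718/2963991 ≈ 0.0032787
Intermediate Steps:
g = -177 (g = 101 - 278 = -177)
V(Y) = 2*Y
W(n, R) = 9 - 1/(R + 60*n) (W(n, R) = 9 - 1/((59*n + n) + R) = 9 - 1/(60*n + R) = 9 - 1/(R + 60*n))
1/(W(g, 902) + V(148)) = 1/((-1 + 9*902 + 540*(-177))/(902 + 60*(-177)) + 2*148) = 1/((-1 + 8118 - 95580)/(902 - 10620) + 296) = 1/(-87463/(-9718) + 296) = 1/(-1/9718*(-87463) + 296) = 1/(87463/9718 + 296) = 1/(2963991/9718) = 9718/2963991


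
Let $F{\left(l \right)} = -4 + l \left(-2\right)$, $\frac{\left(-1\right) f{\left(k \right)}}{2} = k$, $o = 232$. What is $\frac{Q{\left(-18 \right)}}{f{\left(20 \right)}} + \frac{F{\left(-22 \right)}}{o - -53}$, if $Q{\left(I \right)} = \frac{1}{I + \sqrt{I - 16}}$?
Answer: $\frac{57793}{408120} + \frac{i \sqrt{34}}{14320} \approx 0.14161 + 0.00040719 i$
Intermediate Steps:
$f{\left(k \right)} = - 2 k$
$Q{\left(I \right)} = \frac{1}{I + \sqrt{-16 + I}}$
$F{\left(l \right)} = -4 - 2 l$
$\frac{Q{\left(-18 \right)}}{f{\left(20 \right)}} + \frac{F{\left(-22 \right)}}{o - -53} = \frac{1}{\left(-18 + \sqrt{-16 - 18}\right) \left(\left(-2\right) 20\right)} + \frac{-4 - -44}{232 - -53} = \frac{1}{\left(-18 + \sqrt{-34}\right) \left(-40\right)} + \frac{-4 + 44}{232 + 53} = \frac{1}{-18 + i \sqrt{34}} \left(- \frac{1}{40}\right) + \frac{40}{285} = - \frac{1}{40 \left(-18 + i \sqrt{34}\right)} + 40 \cdot \frac{1}{285} = - \frac{1}{40 \left(-18 + i \sqrt{34}\right)} + \frac{8}{57} = \frac{8}{57} - \frac{1}{40 \left(-18 + i \sqrt{34}\right)}$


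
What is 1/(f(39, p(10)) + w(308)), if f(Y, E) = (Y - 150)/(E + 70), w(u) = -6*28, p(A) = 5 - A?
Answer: -65/11031 ≈ -0.0058925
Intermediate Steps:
w(u) = -168
f(Y, E) = (-150 + Y)/(70 + E)
1/(f(39, p(10)) + w(308)) = 1/((-150 + 39)/(70 + (5 - 1*10)) - 168) = 1/(-111/(70 + (5 - 10)) - 168) = 1/(-111/(70 - 5) - 168) = 1/(-111/65 - 168) = 1/(-11031/65) = -65/11031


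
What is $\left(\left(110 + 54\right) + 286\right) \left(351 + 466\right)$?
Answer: $367650$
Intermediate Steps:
$\left(\left(110 + 54\right) + 286\right) \left(351 + 466\right) = \left(164 + 286\right) 817 = 450 \cdot 817 = 367650$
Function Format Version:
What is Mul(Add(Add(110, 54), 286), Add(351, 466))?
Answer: 367650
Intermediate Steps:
Mul(Add(Add(110, 54), 286), Add(351, 466)) = Mul(Add(164, 286), 817) = Mul(450, 817) = 367650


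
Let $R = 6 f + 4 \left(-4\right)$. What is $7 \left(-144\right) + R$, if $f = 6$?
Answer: $-988$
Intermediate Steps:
$R = 20$ ($R = 6 \cdot 6 + 4 \left(-4\right) = 36 - 16 = 20$)
$7 \left(-144\right) + R = 7 \left(-144\right) + 20 = -1008 + 20 = -988$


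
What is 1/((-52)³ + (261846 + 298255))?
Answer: 1/419493 ≈ 2.3838e-6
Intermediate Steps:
1/((-52)³ + (261846 + 298255)) = 1/(-140608 + 560101) = 1/419493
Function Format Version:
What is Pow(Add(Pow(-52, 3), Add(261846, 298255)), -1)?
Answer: Rational(1, 419493) ≈ 2.3838e-6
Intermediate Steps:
Pow(Add(Pow(-52, 3), Add(261846, 298255)), -1) = Pow(Add(-140608, 560101), -1) = Pow(419493, -1) = Rational(1, 419493)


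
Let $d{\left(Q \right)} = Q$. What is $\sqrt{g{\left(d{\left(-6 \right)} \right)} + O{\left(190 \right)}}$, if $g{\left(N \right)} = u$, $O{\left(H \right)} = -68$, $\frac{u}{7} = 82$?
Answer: $\sqrt{506} \approx 22.494$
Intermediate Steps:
$u = 574$ ($u = 7 \cdot 82 = 574$)
$g{\left(N \right)} = 574$
$\sqrt{g{\left(d{\left(-6 \right)} \right)} + O{\left(190 \right)}} = \sqrt{574 - 68} = \sqrt{506}$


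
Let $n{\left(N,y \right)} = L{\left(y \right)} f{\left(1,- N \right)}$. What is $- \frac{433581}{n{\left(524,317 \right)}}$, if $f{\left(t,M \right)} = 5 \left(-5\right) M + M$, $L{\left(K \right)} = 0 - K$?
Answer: $\frac{144527}{1328864} \approx 0.10876$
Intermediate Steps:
$L{\left(K \right)} = - K$
$f{\left(t,M \right)} = - 24 M$ ($f{\left(t,M \right)} = - 25 M + M = - 24 M$)
$n{\left(N,y \right)} = - 24 N y$ ($n{\left(N,y \right)} = - y \left(- 24 \left(- N\right)\right) = - y 24 N = - 24 N y$)
$- \frac{433581}{n{\left(524,317 \right)}} = - \frac{433581}{\left(-24\right) 524 \cdot 317} = - \frac{433581}{-3986592} = \left(-433581\right) \left(- \frac{1}{3986592}\right) = \frac{144527}{1328864}$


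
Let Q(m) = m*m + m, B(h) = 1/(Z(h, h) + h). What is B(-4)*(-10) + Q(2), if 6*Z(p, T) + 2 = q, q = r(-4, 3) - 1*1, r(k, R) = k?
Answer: 246/31 ≈ 7.9355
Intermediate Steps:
q = -5 (q = -4 - 1*1 = -4 - 1 = -5)
Z(p, T) = -7/6 (Z(p, T) = -⅓ + (⅙)*(-5) = -⅓ - ⅚ = -7/6)
B(h) = 1/(-7/6 + h)
Q(m) = m + m² (Q(m) = m² + m = m + m²)
B(-4)*(-10) + Q(2) = (6/(-7 + 6*(-4)))*(-10) + 2*(1 + 2) = (6/(-7 - 24))*(-10) + 2*3 = (6/(-31))*(-10) + 6 = (6*(-1/31))*(-10) + 6 = -6/31*(-10) + 6 = 60/31 + 6 = 246/31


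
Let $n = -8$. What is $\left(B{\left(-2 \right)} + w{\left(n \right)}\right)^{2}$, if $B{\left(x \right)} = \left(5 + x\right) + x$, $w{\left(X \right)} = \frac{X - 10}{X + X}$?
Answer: $\frac{289}{64} \approx 4.5156$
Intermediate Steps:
$w{\left(X \right)} = \frac{-10 + X}{2 X}$
$B{\left(x \right)} = 5 + 2 x$
$\left(B{\left(-2 \right)} + w{\left(n \right)}\right)^{2} = \left(\left(5 + 2 \left(-2\right)\right) + \frac{-10 - 8}{2 \left(-8\right)}\right)^{2} = \left(\left(5 - 4\right) + \frac{1}{2} \left(- \frac{1}{8}\right) \left(-18\right)\right)^{2} = \left(1 + \frac{9}{8}\right)^{2} = \left(\frac{17}{8}\right)^{2} = \frac{289}{64}$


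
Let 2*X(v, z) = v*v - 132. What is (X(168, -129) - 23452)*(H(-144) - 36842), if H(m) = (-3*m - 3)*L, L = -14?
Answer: 403028288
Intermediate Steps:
X(v, z) = -66 + v²/2 (X(v, z) = (v*v - 132)/2 = (v² - 132)/2 = (-132 + v²)/2 = -66 + v²/2)
H(m) = 42 + 42*m (H(m) = (-3*m - 3)*(-14) = (-3 - 3*m)*(-14) = 42 + 42*m)
(X(168, -129) - 23452)*(H(-144) - 36842) = ((-66 + (½)*168²) - 23452)*((42 + 42*(-144)) - 36842) = ((-66 + (½)*28224) - 23452)*((42 - 6048) - 36842) = ((-66 + 14112) - 23452)*(-6006 - 36842) = (14046 - 23452)*(-42848) = -9406*(-42848) = 403028288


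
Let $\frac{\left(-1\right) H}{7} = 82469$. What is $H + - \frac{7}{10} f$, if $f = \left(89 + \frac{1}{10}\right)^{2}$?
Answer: $- \frac{582840167}{1000} \approx -5.8284 \cdot 10^{5}$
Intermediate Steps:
$H = -577283$ ($H = \left(-7\right) 82469 = -577283$)
$f = \frac{793881}{100}$ ($f = \left(89 + \frac{1}{10}\right)^{2} = \left(\frac{891}{10}\right)^{2} = \frac{793881}{100} \approx 7938.8$)
$H + - \frac{7}{10} f = -577283 + - \frac{7}{10} \cdot \frac{793881}{100} = -577283 + \left(-7\right) \frac{1}{10} \cdot \frac{793881}{100} = -577283 - \frac{5557167}{1000} = - \frac{582840167}{1000}$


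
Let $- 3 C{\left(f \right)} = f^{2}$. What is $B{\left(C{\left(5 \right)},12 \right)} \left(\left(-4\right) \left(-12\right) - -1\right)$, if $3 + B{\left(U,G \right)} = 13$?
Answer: $490$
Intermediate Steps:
$C{\left(f \right)} = - \frac{f^{2}}{3}$
$B{\left(U,G \right)} = 10$ ($B{\left(U,G \right)} = -3 + 13 = 10$)
$B{\left(C{\left(5 \right)},12 \right)} \left(\left(-4\right) \left(-12\right) - -1\right) = 10 \left(\left(-4\right) \left(-12\right) - -1\right) = 10 \left(48 + \left(-2 + 3\right)\right) = 10 \left(48 + 1\right) = 10 \cdot 49 = 490$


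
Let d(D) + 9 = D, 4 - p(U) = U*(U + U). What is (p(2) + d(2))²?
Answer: 121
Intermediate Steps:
p(U) = 4 - 2*U² (p(U) = 4 - U*(U + U) = 4 - U*2*U = 4 - 2*U²)
d(D) = -9 + D
(p(2) + d(2))² = ((4 - 2*2²) + (-9 + 2))² = ((4 - 2*4) - 7)² = ((4 - 8) - 7)² = (-4 - 7)² = (-11)² = 121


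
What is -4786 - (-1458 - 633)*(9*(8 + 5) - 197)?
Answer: -172066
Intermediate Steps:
-4786 - (-1458 - 633)*(9*(8 + 5) - 197) = -4786 - (-2091)*(9*13 - 197) = -4786 - (-2091)*(117 - 197) = -4786 - (-2091)*(-80) = -4786 - 1*167280 = -4786 - 167280 = -172066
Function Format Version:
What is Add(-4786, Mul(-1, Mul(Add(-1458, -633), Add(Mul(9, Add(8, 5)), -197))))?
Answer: -172066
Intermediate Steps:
Add(-4786, Mul(-1, Mul(Add(-1458, -633), Add(Mul(9, Add(8, 5)), -197)))) = Add(-4786, Mul(-1, Mul(-2091, Add(Mul(9, 13), -197)))) = Add(-4786, Mul(-1, Mul(-2091, Add(117, -197)))) = Add(-4786, Mul(-1, Mul(-2091, -80))) = Add(-4786, Mul(-1, 167280)) = Add(-4786, -167280) = -172066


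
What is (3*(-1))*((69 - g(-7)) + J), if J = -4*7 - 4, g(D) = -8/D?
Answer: -753/7 ≈ -107.57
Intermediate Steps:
J = -32 (J = -28 - 4 = -32)
(3*(-1))*((69 - g(-7)) + J) = (3*(-1))*((69 - (-8)/(-7)) - 32) = -3*((69 - (-8)*(-1)/7) - 32) = -3*((69 - 1*8/7) - 32) = -3*((69 - 8/7) - 32) = -3*(475/7 - 32) = -3*251/7 = -753/7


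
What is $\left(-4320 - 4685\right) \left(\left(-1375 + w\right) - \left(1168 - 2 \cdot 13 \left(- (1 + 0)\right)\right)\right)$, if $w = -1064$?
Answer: $32715165$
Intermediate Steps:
$\left(-4320 - 4685\right) \left(\left(-1375 + w\right) - \left(1168 - 2 \cdot 13 \left(- (1 + 0)\right)\right)\right) = \left(-4320 - 4685\right) \left(\left(-1375 - 1064\right) - \left(1168 - 2 \cdot 13 \left(- (1 + 0)\right)\right)\right) = - 9005 \left(-2439 - \left(1168 - 26 \left(\left(-1\right) 1\right)\right)\right) = - 9005 \left(-2439 + \left(26 \left(-1\right) - 1168\right)\right) = - 9005 \left(-2439 - 1194\right) = \left(-9005\right) \left(-3633\right) = 32715165$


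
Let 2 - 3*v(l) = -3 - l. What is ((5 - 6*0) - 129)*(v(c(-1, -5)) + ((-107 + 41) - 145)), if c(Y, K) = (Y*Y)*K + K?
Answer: 79112/3 ≈ 26371.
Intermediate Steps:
c(Y, K) = K + K*Y² (c(Y, K) = Y²*K + K = K*Y² + K = K + K*Y²)
v(l) = 5/3 + l/3 (v(l) = ⅔ - (-3 - l)/3 = ⅔ + (1 + l/3) = 5/3 + l/3)
((5 - 6*0) - 129)*(v(c(-1, -5)) + ((-107 + 41) - 145)) = ((5 - 6*0) - 129)*((5/3 + (-5*(1 + (-1)²))/3) + ((-107 + 41) - 145)) = ((5 + 0) - 129)*((5/3 + (-5*(1 + 1))/3) + (-66 - 145)) = (5 - 129)*((5/3 + (-5*2)/3) - 211) = -124*((5/3 + (⅓)*(-10)) - 211) = -124*((5/3 - 10/3) - 211) = -124*(-5/3 - 211) = -124*(-638/3) = 79112/3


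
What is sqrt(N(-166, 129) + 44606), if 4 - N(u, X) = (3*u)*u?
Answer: I*sqrt(38058) ≈ 195.08*I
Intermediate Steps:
N(u, X) = 4 - 3*u**2 (N(u, X) = 4 - 3*u*u = 4 - 3*u**2)
sqrt(N(-166, 129) + 44606) = sqrt((4 - 3*(-166)**2) + 44606) = sqrt((4 - 3*27556) + 44606) = sqrt((4 - 82668) + 44606) = sqrt(-82664 + 44606) = sqrt(-38058) = I*sqrt(38058)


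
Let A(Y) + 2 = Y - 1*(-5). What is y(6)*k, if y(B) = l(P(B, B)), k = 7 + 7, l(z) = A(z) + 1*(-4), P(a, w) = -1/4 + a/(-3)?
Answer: -91/2 ≈ -45.500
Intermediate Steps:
A(Y) = 3 + Y (A(Y) = -2 + (Y - 1*(-5)) = -2 + (Y + 5) = -2 + (5 + Y) = 3 + Y)
P(a, w) = -¼ - a/3 (P(a, w) = -1*¼ + a*(-⅓) = -¼ - a/3)
l(z) = -1 + z (l(z) = (3 + z) + 1*(-4) = (3 + z) - 4 = -1 + z)
k = 14
y(B) = -5/4 - B/3 (y(B) = -1 + (-¼ - B/3) = -5/4 - B/3)
y(6)*k = (-5/4 - ⅓*6)*14 = (-5/4 - 2)*14 = -13/4*14 = -91/2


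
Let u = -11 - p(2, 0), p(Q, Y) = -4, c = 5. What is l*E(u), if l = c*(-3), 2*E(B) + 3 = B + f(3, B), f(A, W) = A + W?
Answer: 105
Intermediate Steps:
u = -7 (u = -11 - 1*(-4) = -11 + 4 = -7)
E(B) = B (E(B) = -3/2 + (B + (3 + B))/2 = -3/2 + (3 + 2*B)/2 = -3/2 + (3/2 + B) = B)
l = -15 (l = 5*(-3) = -15)
l*E(u) = -15*(-7) = 105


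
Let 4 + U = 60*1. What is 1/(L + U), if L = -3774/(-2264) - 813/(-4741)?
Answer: 5366812/310408055 ≈ 0.017290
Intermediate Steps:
L = 9866583/5366812 (L = -3774*(-1/2264) - 813*(-1/4741) = 1887/1132 + 813/4741 = 9866583/5366812 ≈ 1.8384)
U = 56 (U = -4 + 60*1 = -4 + 60 = 56)
1/(L + U) = 1/(9866583/5366812 + 56) = 1/(310408055/5366812) = 5366812/310408055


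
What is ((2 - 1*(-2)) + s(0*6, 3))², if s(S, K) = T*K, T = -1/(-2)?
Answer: 121/4 ≈ 30.250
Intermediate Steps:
T = ½ (T = -1*(-½) = ½ ≈ 0.50000)
s(S, K) = K/2
((2 - 1*(-2)) + s(0*6, 3))² = ((2 - 1*(-2)) + (½)*3)² = ((2 + 2) + 3/2)² = (4 + 3/2)² = (11/2)² = 121/4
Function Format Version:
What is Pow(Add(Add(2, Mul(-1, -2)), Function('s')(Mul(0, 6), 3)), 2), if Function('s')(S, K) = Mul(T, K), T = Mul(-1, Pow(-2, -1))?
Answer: Rational(121, 4) ≈ 30.250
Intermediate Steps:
T = Rational(1, 2) (T = Mul(-1, Rational(-1, 2)) = Rational(1, 2) ≈ 0.50000)
Function('s')(S, K) = Mul(Rational(1, 2), K)
Pow(Add(Add(2, Mul(-1, -2)), Function('s')(Mul(0, 6), 3)), 2) = Pow(Add(Add(2, Mul(-1, -2)), Mul(Rational(1, 2), 3)), 2) = Pow(Add(Add(2, 2), Rational(3, 2)), 2) = Pow(Add(4, Rational(3, 2)), 2) = Pow(Rational(11, 2), 2) = Rational(121, 4)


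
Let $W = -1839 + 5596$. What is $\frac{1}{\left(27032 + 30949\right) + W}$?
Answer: $\frac{1}{61738} \approx 1.6197 \cdot 10^{-5}$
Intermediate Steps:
$W = 3757$
$\frac{1}{\left(27032 + 30949\right) + W} = \frac{1}{\left(27032 + 30949\right) + 3757} = \frac{1}{57981 + 3757} = \frac{1}{61738}$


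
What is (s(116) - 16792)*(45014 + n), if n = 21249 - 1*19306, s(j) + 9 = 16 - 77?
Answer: -791788934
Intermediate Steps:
s(j) = -70 (s(j) = -9 + (16 - 77) = -9 - 61 = -70)
n = 1943 (n = 21249 - 19306 = 1943)
(s(116) - 16792)*(45014 + n) = (-70 - 16792)*(45014 + 1943) = -16862*46957 = -791788934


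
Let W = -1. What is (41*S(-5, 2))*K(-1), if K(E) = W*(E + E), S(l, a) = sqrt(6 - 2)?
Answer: 164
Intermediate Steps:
S(l, a) = 2 (S(l, a) = sqrt(4) = 2)
K(E) = -2*E (K(E) = -(E + E) = -2*E)
(41*S(-5, 2))*K(-1) = (41*2)*(-2*(-1)) = 82*2 = 164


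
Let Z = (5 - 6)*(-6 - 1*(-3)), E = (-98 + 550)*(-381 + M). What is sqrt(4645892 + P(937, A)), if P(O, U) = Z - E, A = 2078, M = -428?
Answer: sqrt(5011563) ≈ 2238.7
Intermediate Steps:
E = -365668 (E = (-98 + 550)*(-381 - 428) = 452*(-809) = -365668)
Z = 3 (Z = -(-6 + 3) = -1*(-3) = 3)
P(O, U) = 365671 (P(O, U) = 3 - 1*(-365668) = 3 + 365668 = 365671)
sqrt(4645892 + P(937, A)) = sqrt(4645892 + 365671) = sqrt(5011563)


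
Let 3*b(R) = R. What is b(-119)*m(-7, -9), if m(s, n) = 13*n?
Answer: 4641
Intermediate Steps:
b(R) = R/3
b(-119)*m(-7, -9) = ((⅓)*(-119))*(13*(-9)) = -119/3*(-117) = 4641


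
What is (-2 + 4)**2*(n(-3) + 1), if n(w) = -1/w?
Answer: 16/3 ≈ 5.3333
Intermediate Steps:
(-2 + 4)**2*(n(-3) + 1) = (-2 + 4)**2*(-1/(-3) + 1) = 2**2*(-1*(-1/3) + 1) = 4*(1/3 + 1) = 4*(4/3) = 16/3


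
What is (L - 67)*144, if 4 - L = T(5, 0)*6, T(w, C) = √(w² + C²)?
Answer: -13392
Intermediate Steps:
T(w, C) = √(C² + w²)
L = -26 (L = 4 - √(0² + 5²)*6 = 4 - √(0 + 25)*6 = 4 - √25*6 = 4 - 5*6 = 4 - 1*30 = 4 - 30 = -26)
(L - 67)*144 = (-26 - 67)*144 = -93*144 = -13392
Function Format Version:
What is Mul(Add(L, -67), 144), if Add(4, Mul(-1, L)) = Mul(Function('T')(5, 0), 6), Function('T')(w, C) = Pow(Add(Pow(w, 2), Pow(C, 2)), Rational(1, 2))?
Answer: -13392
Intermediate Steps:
Function('T')(w, C) = Pow(Add(Pow(C, 2), Pow(w, 2)), Rational(1, 2))
L = -26 (L = Add(4, Mul(-1, Mul(Pow(Add(Pow(0, 2), Pow(5, 2)), Rational(1, 2)), 6))) = Add(4, Mul(-1, Mul(Pow(Add(0, 25), Rational(1, 2)), 6))) = Add(4, Mul(-1, Mul(Pow(25, Rational(1, 2)), 6))) = Add(4, Mul(-1, Mul(5, 6))) = Add(4, Mul(-1, 30)) = Add(4, -30) = -26)
Mul(Add(L, -67), 144) = Mul(Add(-26, -67), 144) = Mul(-93, 144) = -13392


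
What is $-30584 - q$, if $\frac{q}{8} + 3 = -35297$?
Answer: $251816$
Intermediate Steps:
$q = -282400$ ($q = -24 + 8 \left(-35297\right) = -24 - 282376 = -282400$)
$-30584 - q = -30584 - -282400 = -30584 + 282400 = 251816$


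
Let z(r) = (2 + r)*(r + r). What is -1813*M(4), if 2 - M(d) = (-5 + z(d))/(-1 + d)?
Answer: 67081/3 ≈ 22360.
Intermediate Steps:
z(r) = 2*r*(2 + r) (z(r) = (2 + r)*(2*r) = 2*r*(2 + r))
M(d) = 2 - (-5 + 2*d*(2 + d))/(-1 + d)
-1813*M(4) = -1813*(3 - 2*4 - 2*4²)/(-1 + 4) = -1813*(3 - 8 - 2*16)/3 = -1813*(3 - 8 - 32)/3 = -1813*(-37)/3 = -1813*(-37/3) = 67081/3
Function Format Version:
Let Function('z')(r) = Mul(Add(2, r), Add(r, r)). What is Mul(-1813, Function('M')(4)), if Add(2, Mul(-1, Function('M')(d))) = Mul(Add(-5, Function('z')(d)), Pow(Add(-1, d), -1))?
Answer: Rational(67081, 3) ≈ 22360.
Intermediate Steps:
Function('z')(r) = Mul(2, r, Add(2, r)) (Function('z')(r) = Mul(Add(2, r), Mul(2, r)) = Mul(2, r, Add(2, r)))
Function('M')(d) = Add(2, Mul(-1, Pow(Add(-1, d), -1), Add(-5, Mul(2, d, Add(2, d))))) (Function('M')(d) = Add(2, Mul(-1, Mul(Add(-5, Mul(2, d, Add(2, d))), Pow(Add(-1, d), -1)))) = Add(2, Mul(-1, Mul(Pow(Add(-1, d), -1), Add(-5, Mul(2, d, Add(2, d)))))) = Add(2, Mul(-1, Pow(Add(-1, d), -1), Add(-5, Mul(2, d, Add(2, d))))))
Mul(-1813, Function('M')(4)) = Mul(-1813, Mul(Pow(Add(-1, 4), -1), Add(3, Mul(-2, 4), Mul(-2, Pow(4, 2))))) = Mul(-1813, Mul(Pow(3, -1), Add(3, -8, Mul(-2, 16)))) = Mul(-1813, Mul(Rational(1, 3), Add(3, -8, -32))) = Mul(-1813, Mul(Rational(1, 3), -37)) = Mul(-1813, Rational(-37, 3)) = Rational(67081, 3)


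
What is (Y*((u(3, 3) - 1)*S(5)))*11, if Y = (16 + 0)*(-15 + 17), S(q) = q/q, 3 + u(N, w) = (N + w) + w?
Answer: 1760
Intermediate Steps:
u(N, w) = -3 + N + 2*w (u(N, w) = -3 + ((N + w) + w) = -3 + (N + 2*w) = -3 + N + 2*w)
S(q) = 1
Y = 32 (Y = 16*2 = 32)
(Y*((u(3, 3) - 1)*S(5)))*11 = (32*(((-3 + 3 + 2*3) - 1)*1))*11 = (32*(((-3 + 3 + 6) - 1)*1))*11 = (32*((6 - 1)*1))*11 = (32*(5*1))*11 = (32*5)*11 = 160*11 = 1760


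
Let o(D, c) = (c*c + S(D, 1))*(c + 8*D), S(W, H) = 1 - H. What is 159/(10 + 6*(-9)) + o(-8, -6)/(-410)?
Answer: 4569/1804 ≈ 2.5327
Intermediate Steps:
o(D, c) = c²*(c + 8*D) (o(D, c) = (c*c + (1 - 1*1))*(c + 8*D) = (c² + (1 - 1))*(c + 8*D) = (c² + 0)*(c + 8*D) = c²*(c + 8*D))
159/(10 + 6*(-9)) + o(-8, -6)/(-410) = 159/(10 + 6*(-9)) + ((-6)²*(-6 + 8*(-8)))/(-410) = 159/(10 - 54) + (36*(-6 - 64))*(-1/410) = 159/(-44) + (36*(-70))*(-1/410) = 159*(-1/44) - 2520*(-1/410) = -159/44 + 252/41 = 4569/1804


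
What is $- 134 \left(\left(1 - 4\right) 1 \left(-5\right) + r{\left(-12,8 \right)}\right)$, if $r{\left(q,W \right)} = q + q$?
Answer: $1206$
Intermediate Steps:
$r{\left(q,W \right)} = 2 q$
$- 134 \left(\left(1 - 4\right) 1 \left(-5\right) + r{\left(-12,8 \right)}\right) = - 134 \left(\left(1 - 4\right) 1 \left(-5\right) + 2 \left(-12\right)\right) = - 134 \left(\left(-3\right) 1 \left(-5\right) - 24\right) = - 134 \left(\left(-3\right) \left(-5\right) - 24\right) = - 134 \left(15 - 24\right) = \left(-134\right) \left(-9\right) = 1206$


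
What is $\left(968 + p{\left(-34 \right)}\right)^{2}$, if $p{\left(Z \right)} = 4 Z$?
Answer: $692224$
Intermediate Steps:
$\left(968 + p{\left(-34 \right)}\right)^{2} = \left(968 + 4 \left(-34\right)\right)^{2} = \left(968 - 136\right)^{2} = 832^{2} = 692224$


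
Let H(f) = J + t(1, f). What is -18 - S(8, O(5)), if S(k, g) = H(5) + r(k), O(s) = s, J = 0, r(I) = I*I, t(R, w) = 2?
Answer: -84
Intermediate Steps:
r(I) = I²
H(f) = 2 (H(f) = 0 + 2 = 2)
S(k, g) = 2 + k²
-18 - S(8, O(5)) = -18 - (2 + 8²) = -18 - (2 + 64) = -18 - 1*66 = -18 - 66 = -84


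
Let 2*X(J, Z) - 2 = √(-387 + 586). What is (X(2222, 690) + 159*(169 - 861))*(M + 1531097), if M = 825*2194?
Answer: -367616380969 + 3341147*√199/2 ≈ -3.6759e+11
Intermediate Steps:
X(J, Z) = 1 + √199/2 (X(J, Z) = 1 + √(-387 + 586)/2 = 1 + √199/2)
M = 1810050
(X(2222, 690) + 159*(169 - 861))*(M + 1531097) = ((1 + √199/2) + 159*(169 - 861))*(1810050 + 1531097) = ((1 + √199/2) + 159*(-692))*3341147 = ((1 + √199/2) - 110028)*3341147 = (-110027 + √199/2)*3341147 = -367616380969 + 3341147*√199/2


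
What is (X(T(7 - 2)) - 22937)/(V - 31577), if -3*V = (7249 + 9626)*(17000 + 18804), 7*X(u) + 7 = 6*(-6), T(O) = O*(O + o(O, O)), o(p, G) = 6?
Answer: 160602/1410003539 ≈ 0.00011390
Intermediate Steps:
T(O) = O*(6 + O) (T(O) = O*(O + 6) = O*(6 + O))
X(u) = -43/7 (X(u) = -1 + (6*(-6))/7 = -1 + (⅐)*(-36) = -1 - 36/7 = -43/7)
V = -201397500 (V = -(7249 + 9626)*(17000 + 18804)/3 = -5625*35804 = -⅓*604192500 = -201397500)
(X(T(7 - 2)) - 22937)/(V - 31577) = (-43/7 - 22937)/(-201397500 - 31577) = -160602/7/(-201429077) = -160602/7*(-1/201429077) = 160602/1410003539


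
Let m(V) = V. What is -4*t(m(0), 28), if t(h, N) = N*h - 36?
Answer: 144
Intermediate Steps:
t(h, N) = -36 + N*h
-4*t(m(0), 28) = -4*(-36 + 28*0) = -4*(-36 + 0) = -4*(-36) = 144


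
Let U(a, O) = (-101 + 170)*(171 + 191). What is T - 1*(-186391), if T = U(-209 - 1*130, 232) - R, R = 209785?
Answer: 1584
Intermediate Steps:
U(a, O) = 24978 (U(a, O) = 69*362 = 24978)
T = -184807 (T = 24978 - 1*209785 = 24978 - 209785 = -184807)
T - 1*(-186391) = -184807 - 1*(-186391) = -184807 + 186391 = 1584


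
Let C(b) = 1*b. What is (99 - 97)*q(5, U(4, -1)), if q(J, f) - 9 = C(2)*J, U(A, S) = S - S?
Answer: 38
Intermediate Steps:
C(b) = b
U(A, S) = 0
q(J, f) = 9 + 2*J
(99 - 97)*q(5, U(4, -1)) = (99 - 97)*(9 + 2*5) = 2*(9 + 10) = 2*19 = 38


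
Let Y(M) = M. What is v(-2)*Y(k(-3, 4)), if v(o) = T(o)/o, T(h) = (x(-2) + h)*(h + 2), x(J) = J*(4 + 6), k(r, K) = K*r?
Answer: 0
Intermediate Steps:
x(J) = 10*J (x(J) = J*10 = 10*J)
T(h) = (-20 + h)*(2 + h) (T(h) = (10*(-2) + h)*(h + 2) = (-20 + h)*(2 + h))
v(o) = (-40 + o² - 18*o)/o
v(-2)*Y(k(-3, 4)) = (-18 - 2 - 40/(-2))*(4*(-3)) = (-18 - 2 - 40*(-½))*(-12) = (-18 - 2 + 20)*(-12) = 0*(-12) = 0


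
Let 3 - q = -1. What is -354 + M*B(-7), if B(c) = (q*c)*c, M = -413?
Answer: -81302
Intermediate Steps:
q = 4 (q = 3 - 1*(-1) = 3 + 1 = 4)
B(c) = 4*c**2 (B(c) = (4*c)*c = 4*c**2)
-354 + M*B(-7) = -354 - 1652*(-7)**2 = -354 - 1652*49 = -354 - 413*196 = -354 - 80948 = -81302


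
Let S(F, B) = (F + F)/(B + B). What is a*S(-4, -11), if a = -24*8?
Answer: -768/11 ≈ -69.818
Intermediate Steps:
S(F, B) = F/B (S(F, B) = (2*F)/((2*B)) = (2*F)*(1/(2*B)) = F/B)
a = -192
a*S(-4, -11) = -(-768)/(-11) = -(-768)*(-1)/11 = -192*4/11 = -768/11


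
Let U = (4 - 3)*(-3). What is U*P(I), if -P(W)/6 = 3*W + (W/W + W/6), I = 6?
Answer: 360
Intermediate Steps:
U = -3 (U = 1*(-3) = -3)
P(W) = -6 - 19*W (P(W) = -6*(3*W + (W/W + W/6)) = -6*(3*W + (1 + W*(⅙))) = -6*(3*W + (1 + W/6)) = -6*(1 + 19*W/6) = -6 - 19*W)
U*P(I) = -3*(-6 - 19*6) = -3*(-6 - 114) = -3*(-120) = 360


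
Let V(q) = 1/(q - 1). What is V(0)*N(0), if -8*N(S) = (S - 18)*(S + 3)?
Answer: -27/4 ≈ -6.7500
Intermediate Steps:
N(S) = -(-18 + S)*(3 + S)/8 (N(S) = -(S - 18)*(S + 3)/8 = -(-18 + S)*(3 + S)/8)
V(q) = 1/(-1 + q)
V(0)*N(0) = (27/4 - ⅛*0² + (15/8)*0)/(-1 + 0) = (27/4 - ⅛*0 + 0)/(-1) = -(27/4 + 0 + 0) = -1*27/4 = -27/4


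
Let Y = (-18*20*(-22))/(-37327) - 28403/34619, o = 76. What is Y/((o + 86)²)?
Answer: -1334381261/33913111250772 ≈ -3.9347e-5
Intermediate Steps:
Y = -1334381261/1292223413 (Y = -360*(-22)*(-1/37327) - 28403*1/34619 = 7920*(-1/37327) - 28403/34619 = -7920/37327 - 28403/34619 = -1334381261/1292223413 ≈ -1.0326)
Y/((o + 86)²) = -1334381261/(1292223413*(76 + 86)²) = -1334381261/(1292223413*(162²)) = -1334381261/1292223413/26244 = -1334381261/1292223413*1/26244 = -1334381261/33913111250772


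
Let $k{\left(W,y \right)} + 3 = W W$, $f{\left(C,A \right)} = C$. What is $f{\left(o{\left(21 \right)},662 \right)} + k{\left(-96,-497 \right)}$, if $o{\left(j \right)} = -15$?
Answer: $9198$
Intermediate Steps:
$k{\left(W,y \right)} = -3 + W^{2}$ ($k{\left(W,y \right)} = -3 + W W = -3 + W^{2}$)
$f{\left(o{\left(21 \right)},662 \right)} + k{\left(-96,-497 \right)} = -15 - \left(3 - \left(-96\right)^{2}\right) = -15 + \left(-3 + 9216\right) = -15 + 9213 = 9198$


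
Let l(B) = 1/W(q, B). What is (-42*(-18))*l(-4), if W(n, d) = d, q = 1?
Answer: -189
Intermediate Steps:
l(B) = 1/B
(-42*(-18))*l(-4) = -42*(-18)/(-4) = 756*(-1/4) = -189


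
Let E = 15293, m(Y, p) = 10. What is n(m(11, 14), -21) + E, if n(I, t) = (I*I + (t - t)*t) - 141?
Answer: 15252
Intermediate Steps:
n(I, t) = -141 + I² (n(I, t) = (I² + 0*t) - 141 = (I² + 0) - 141 = I² - 141 = -141 + I²)
n(m(11, 14), -21) + E = (-141 + 10²) + 15293 = (-141 + 100) + 15293 = -41 + 15293 = 15252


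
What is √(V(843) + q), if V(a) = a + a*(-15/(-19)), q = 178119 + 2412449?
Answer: √935739626/19 ≈ 1610.0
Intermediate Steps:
q = 2590568
V(a) = 34*a/19 (V(a) = a + a*(-15*(-1/19)) = a + a*(15/19) = a + 15*a/19 = 34*a/19)
√(V(843) + q) = √((34/19)*843 + 2590568) = √(28662/19 + 2590568) = √(49249454/19) = √935739626/19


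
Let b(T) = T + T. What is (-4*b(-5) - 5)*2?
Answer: 70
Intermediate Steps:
b(T) = 2*T
(-4*b(-5) - 5)*2 = (-8*(-5) - 5)*2 = (-4*(-10) - 5)*2 = (40 - 5)*2 = 35*2 = 70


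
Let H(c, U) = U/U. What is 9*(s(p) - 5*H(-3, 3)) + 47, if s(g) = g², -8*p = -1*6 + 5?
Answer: 137/64 ≈ 2.1406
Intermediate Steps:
p = ⅛ (p = -(-1*6 + 5)/8 = -(-6 + 5)/8 = -⅛*(-1) = ⅛ ≈ 0.12500)
H(c, U) = 1
9*(s(p) - 5*H(-3, 3)) + 47 = 9*((⅛)² - 5*1) + 47 = 9*(1/64 - 5) + 47 = 9*(-319/64) + 47 = -2871/64 + 47 = 137/64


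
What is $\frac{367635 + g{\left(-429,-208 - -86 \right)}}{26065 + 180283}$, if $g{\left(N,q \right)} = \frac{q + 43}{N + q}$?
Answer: $\frac{50641741}{28424437} \approx 1.7816$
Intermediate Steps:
$g{\left(N,q \right)} = \frac{43 + q}{N + q}$
$\frac{367635 + g{\left(-429,-208 - -86 \right)}}{26065 + 180283} = \frac{367635 + \frac{43 - 122}{-429 - 122}}{26065 + 180283} = \frac{367635 + \frac{43 + \left(-208 + 86\right)}{-429 + \left(-208 + 86\right)}}{206348} = \left(367635 + \frac{43 - 122}{-429 - 122}\right) \frac{1}{206348} = \left(367635 + \frac{1}{-551} \left(-79\right)\right) \frac{1}{206348} = \left(367635 - - \frac{79}{551}\right) \frac{1}{206348} = \left(367635 + \frac{79}{551}\right) \frac{1}{206348} = \frac{202566964}{551} \cdot \frac{1}{206348} = \frac{50641741}{28424437}$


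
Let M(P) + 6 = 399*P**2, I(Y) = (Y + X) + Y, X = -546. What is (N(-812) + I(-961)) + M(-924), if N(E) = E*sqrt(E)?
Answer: 340654150 - 1624*I*sqrt(203) ≈ 3.4065e+8 - 23138.0*I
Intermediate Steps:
I(Y) = -546 + 2*Y (I(Y) = (Y - 546) + Y = (-546 + Y) + Y = -546 + 2*Y)
M(P) = -6 + 399*P**2
N(E) = E**(3/2)
(N(-812) + I(-961)) + M(-924) = ((-812)**(3/2) + (-546 + 2*(-961))) + (-6 + 399*(-924)**2) = (-1624*I*sqrt(203) + (-546 - 1922)) + (-6 + 399*853776) = (-1624*I*sqrt(203) - 2468) + (-6 + 340656624) = (-2468 - 1624*I*sqrt(203)) + 340656618 = 340654150 - 1624*I*sqrt(203)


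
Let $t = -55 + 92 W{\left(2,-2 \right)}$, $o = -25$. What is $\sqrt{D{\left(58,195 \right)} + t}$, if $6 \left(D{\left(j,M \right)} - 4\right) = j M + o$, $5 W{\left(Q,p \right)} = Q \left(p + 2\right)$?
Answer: $\frac{\sqrt{65874}}{6} \approx 42.777$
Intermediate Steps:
$W{\left(Q,p \right)} = \frac{Q \left(2 + p\right)}{5}$ ($W{\left(Q,p \right)} = \frac{Q \left(p + 2\right)}{5} = \frac{Q \left(2 + p\right)}{5}$)
$D{\left(j,M \right)} = - \frac{1}{6} + \frac{M j}{6}$ ($D{\left(j,M \right)} = 4 + \frac{j M - 25}{6} = 4 + \frac{M j - 25}{6} = 4 + \frac{-25 + M j}{6} = 4 + \left(- \frac{25}{6} + \frac{M j}{6}\right) = - \frac{1}{6} + \frac{M j}{6}$)
$t = -55$ ($t = -55 + 92 \cdot \frac{1}{5} \cdot 2 \left(2 - 2\right) = -55 + 92 \cdot \frac{1}{5} \cdot 2 \cdot 0 = -55 + 92 \cdot 0 = -55 + 0 = -55$)
$\sqrt{D{\left(58,195 \right)} + t} = \sqrt{\left(- \frac{1}{6} + \frac{1}{6} \cdot 195 \cdot 58\right) - 55} = \sqrt{\left(- \frac{1}{6} + 1885\right) - 55} = \sqrt{\frac{11309}{6} - 55} = \sqrt{\frac{10979}{6}} = \frac{\sqrt{65874}}{6}$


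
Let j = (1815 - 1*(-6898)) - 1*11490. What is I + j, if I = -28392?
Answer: -31169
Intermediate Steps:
j = -2777 (j = (1815 + 6898) - 11490 = 8713 - 11490 = -2777)
I + j = -28392 - 2777 = -31169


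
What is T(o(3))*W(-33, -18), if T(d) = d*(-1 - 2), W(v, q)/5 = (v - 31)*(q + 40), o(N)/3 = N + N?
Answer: 380160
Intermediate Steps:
o(N) = 6*N (o(N) = 3*(N + N) = 3*(2*N) = 6*N)
W(v, q) = 5*(-31 + v)*(40 + q) (W(v, q) = 5*((v - 31)*(q + 40)) = 5*((-31 + v)*(40 + q)) = 5*(-31 + v)*(40 + q))
T(d) = -3*d (T(d) = d*(-3) = -3*d)
T(o(3))*W(-33, -18) = (-18*3)*(-6200 - 155*(-18) + 200*(-33) + 5*(-18)*(-33)) = (-3*18)*(-6200 + 2790 - 6600 + 2970) = -54*(-7040) = 380160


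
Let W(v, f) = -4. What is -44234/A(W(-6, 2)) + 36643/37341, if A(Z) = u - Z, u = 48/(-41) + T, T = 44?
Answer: -11275176499/11949120 ≈ -943.60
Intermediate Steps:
u = 1756/41 (u = 48/(-41) + 44 = 48*(-1/41) + 44 = -48/41 + 44 = 1756/41 ≈ 42.829)
A(Z) = 1756/41 - Z
-44234/A(W(-6, 2)) + 36643/37341 = -44234/(1756/41 - 1*(-4)) + 36643/37341 = -44234/(1756/41 + 4) + 36643*(1/37341) = -44234/1920/41 + 36643/37341 = -44234*41/1920 + 36643/37341 = -906797/960 + 36643/37341 = -11275176499/11949120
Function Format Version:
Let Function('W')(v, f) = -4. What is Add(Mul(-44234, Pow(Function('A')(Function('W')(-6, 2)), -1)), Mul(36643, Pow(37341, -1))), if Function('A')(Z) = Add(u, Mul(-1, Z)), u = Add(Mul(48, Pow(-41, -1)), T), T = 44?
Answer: Rational(-11275176499, 11949120) ≈ -943.60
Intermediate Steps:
u = Rational(1756, 41) (u = Add(Mul(48, Pow(-41, -1)), 44) = Add(Mul(48, Rational(-1, 41)), 44) = Add(Rational(-48, 41), 44) = Rational(1756, 41) ≈ 42.829)
Function('A')(Z) = Add(Rational(1756, 41), Mul(-1, Z))
Add(Mul(-44234, Pow(Function('A')(Function('W')(-6, 2)), -1)), Mul(36643, Pow(37341, -1))) = Add(Mul(-44234, Pow(Add(Rational(1756, 41), Mul(-1, -4)), -1)), Mul(36643, Pow(37341, -1))) = Add(Mul(-44234, Pow(Add(Rational(1756, 41), 4), -1)), Mul(36643, Rational(1, 37341))) = Add(Mul(-44234, Pow(Rational(1920, 41), -1)), Rational(36643, 37341)) = Add(Mul(-44234, Rational(41, 1920)), Rational(36643, 37341)) = Add(Rational(-906797, 960), Rational(36643, 37341)) = Rational(-11275176499, 11949120)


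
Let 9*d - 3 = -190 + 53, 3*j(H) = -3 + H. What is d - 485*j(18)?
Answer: -21959/9 ≈ -2439.9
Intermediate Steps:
j(H) = -1 + H/3 (j(H) = (-3 + H)/3 = -1 + H/3)
d = -134/9 (d = ⅓ + (-190 + 53)/9 = ⅓ + (⅑)*(-137) = ⅓ - 137/9 = -134/9 ≈ -14.889)
d - 485*j(18) = -134/9 - 485*(-1 + (⅓)*18) = -134/9 - 485*(-1 + 6) = -134/9 - 485*5 = -134/9 - 2425 = -21959/9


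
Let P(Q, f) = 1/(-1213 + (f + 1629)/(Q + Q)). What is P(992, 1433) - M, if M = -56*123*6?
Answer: 49666542928/1201765 ≈ 41328.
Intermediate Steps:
M = -41328 (M = -6888*6 = -41328)
P(Q, f) = 1/(-1213 + (1629 + f)/(2*Q)) (P(Q, f) = 1/(-1213 + (1629 + f)/((2*Q))) = 1/(-1213 + (1629 + f)*(1/(2*Q))) = 1/(-1213 + (1629 + f)/(2*Q)))
P(992, 1433) - M = 2*992/(1629 + 1433 - 2426*992) - 1*(-41328) = 2*992/(1629 + 1433 - 2406592) + 41328 = 2*992/(-2403530) + 41328 = 2*992*(-1/2403530) + 41328 = -992/1201765 + 41328 = 49666542928/1201765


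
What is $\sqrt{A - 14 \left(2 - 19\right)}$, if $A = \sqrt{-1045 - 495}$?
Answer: $\sqrt{238 + 2 i \sqrt{385}} \approx 15.479 + 1.2676 i$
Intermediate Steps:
$A = 2 i \sqrt{385}$ ($A = \sqrt{-1540} = 2 i \sqrt{385} \approx 39.243 i$)
$\sqrt{A - 14 \left(2 - 19\right)} = \sqrt{2 i \sqrt{385} - 14 \left(2 - 19\right)} = \sqrt{2 i \sqrt{385} - -238} = \sqrt{2 i \sqrt{385} + 238} = \sqrt{238 + 2 i \sqrt{385}}$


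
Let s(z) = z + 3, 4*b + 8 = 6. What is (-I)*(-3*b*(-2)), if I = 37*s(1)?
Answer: 444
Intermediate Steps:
b = -½ (b = -2 + (¼)*6 = -2 + 3/2 = -½ ≈ -0.50000)
s(z) = 3 + z
I = 148 (I = 37*(3 + 1) = 37*4 = 148)
(-I)*(-3*b*(-2)) = (-1*148)*(-3*(-½)*(-2)) = -222*(-2) = -148*(-3) = 444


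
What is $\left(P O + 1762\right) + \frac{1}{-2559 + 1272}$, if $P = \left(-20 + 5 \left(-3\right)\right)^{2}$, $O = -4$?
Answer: $- \frac{4038607}{1287} \approx -3138.0$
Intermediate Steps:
$P = 1225$ ($P = \left(-20 - 15\right)^{2} = \left(-35\right)^{2} = 1225$)
$\left(P O + 1762\right) + \frac{1}{-2559 + 1272} = \left(1225 \left(-4\right) + 1762\right) + \frac{1}{-2559 + 1272} = \left(-4900 + 1762\right) + \frac{1}{-1287} = -3138 - \frac{1}{1287} = - \frac{4038607}{1287}$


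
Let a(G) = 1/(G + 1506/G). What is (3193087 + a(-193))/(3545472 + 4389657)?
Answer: 13749787388/34169547155 ≈ 0.40240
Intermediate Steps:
(3193087 + a(-193))/(3545472 + 4389657) = (3193087 - 193/(1506 + (-193)**2))/(3545472 + 4389657) = (3193087 - 193/(1506 + 37249))/7935129 = (3193087 - 193/38755)*(1/7935129) = (123748086492/38755)*(1/7935129) = 13749787388/34169547155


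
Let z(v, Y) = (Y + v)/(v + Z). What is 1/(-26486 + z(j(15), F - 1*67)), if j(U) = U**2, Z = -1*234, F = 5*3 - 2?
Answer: -1/26505 ≈ -3.7729e-5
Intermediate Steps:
F = 13 (F = 15 - 2 = 13)
Z = -234
z(v, Y) = (Y + v)/(-234 + v) (z(v, Y) = (Y + v)/(v - 234) = (Y + v)/(-234 + v))
1/(-26486 + z(j(15), F - 1*67)) = 1/(-26486 + ((13 - 1*67) + 15**2)/(-234 + 15**2)) = 1/(-26486 + ((13 - 67) + 225)/(-234 + 225)) = 1/(-26486 + (-54 + 225)/(-9)) = 1/(-26486 - 1/9*171) = 1/(-26486 - 19) = 1/(-26505) = -1/26505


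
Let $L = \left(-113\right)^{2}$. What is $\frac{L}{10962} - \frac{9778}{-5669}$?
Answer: $\frac{179573897}{62143578} \approx 2.8897$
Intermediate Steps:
$L = 12769$
$\frac{L}{10962} - \frac{9778}{-5669} = \frac{12769}{10962} - \frac{9778}{-5669} = 12769 \cdot \frac{1}{10962} - - \frac{9778}{5669} = \frac{12769}{10962} + \frac{9778}{5669} = \frac{179573897}{62143578}$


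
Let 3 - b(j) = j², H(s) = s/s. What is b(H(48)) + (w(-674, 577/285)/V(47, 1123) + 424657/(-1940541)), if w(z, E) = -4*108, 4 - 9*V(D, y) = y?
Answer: 3804187661/723821793 ≈ 5.2557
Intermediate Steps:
H(s) = 1
V(D, y) = 4/9 - y/9
w(z, E) = -432
b(j) = 3 - j²
b(H(48)) + (w(-674, 577/285)/V(47, 1123) + 424657/(-1940541)) = (3 - 1*1²) + (-432/(4/9 - ⅑*1123) + 424657/(-1940541)) = (3 - 1*1) + (-432/(4/9 - 1123/9) + 424657*(-1/1940541)) = (3 - 1) + (-432/(-373/3) - 424657/1940541) = 2 + (-432*(-3/373) - 424657/1940541) = 2 + (1296/373 - 424657/1940541) = 2 + 2356544075/723821793 = 3804187661/723821793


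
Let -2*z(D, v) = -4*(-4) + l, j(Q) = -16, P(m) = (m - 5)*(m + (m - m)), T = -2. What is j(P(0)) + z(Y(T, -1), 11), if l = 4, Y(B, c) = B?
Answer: -26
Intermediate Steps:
P(m) = m*(-5 + m) (P(m) = (-5 + m)*(m + 0) = (-5 + m)*m = m*(-5 + m))
z(D, v) = -10 (z(D, v) = -(-4*(-4) + 4)/2 = -(16 + 4)/2 = -½*20 = -10)
j(P(0)) + z(Y(T, -1), 11) = -16 - 10 = -26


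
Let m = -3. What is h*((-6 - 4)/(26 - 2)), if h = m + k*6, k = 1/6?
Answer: ⅚ ≈ 0.83333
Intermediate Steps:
k = ⅙ ≈ 0.16667
h = -2 (h = -3 + (⅙)*6 = -3 + 1 = -2)
h*((-6 - 4)/(26 - 2)) = -2*(-6 - 4)/(26 - 2) = -(-20)/24 = -2*(-5/12) = ⅚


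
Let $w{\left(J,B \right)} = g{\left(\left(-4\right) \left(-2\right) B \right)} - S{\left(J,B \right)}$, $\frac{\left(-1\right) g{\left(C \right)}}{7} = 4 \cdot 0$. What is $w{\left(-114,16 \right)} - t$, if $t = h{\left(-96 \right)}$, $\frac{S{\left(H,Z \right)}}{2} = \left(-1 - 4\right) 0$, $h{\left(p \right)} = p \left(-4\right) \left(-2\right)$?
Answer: $768$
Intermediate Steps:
$h{\left(p \right)} = 8 p$ ($h{\left(p \right)} = - 4 p \left(-2\right) = 8 p$)
$S{\left(H,Z \right)} = 0$ ($S{\left(H,Z \right)} = 2 \left(-1 - 4\right) 0 = 2 \left(\left(-5\right) 0\right) = 2 \cdot 0 = 0$)
$t = -768$ ($t = 8 \left(-96\right) = -768$)
$g{\left(C \right)} = 0$ ($g{\left(C \right)} = - 7 \cdot 4 \cdot 0 = \left(-7\right) 0 = 0$)
$w{\left(J,B \right)} = 0$ ($w{\left(J,B \right)} = 0 - 0 = 0 + 0 = 0$)
$w{\left(-114,16 \right)} - t = 0 - -768 = 0 + 768 = 768$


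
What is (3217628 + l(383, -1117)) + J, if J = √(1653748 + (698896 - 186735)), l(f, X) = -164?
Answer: 3217464 + √2165909 ≈ 3.2189e+6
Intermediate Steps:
J = √2165909 (J = √(1653748 + 512161) = √2165909 ≈ 1471.7)
(3217628 + l(383, -1117)) + J = (3217628 - 164) + √2165909 = 3217464 + √2165909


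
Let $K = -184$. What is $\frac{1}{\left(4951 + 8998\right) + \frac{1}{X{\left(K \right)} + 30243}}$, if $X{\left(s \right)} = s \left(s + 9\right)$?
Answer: $\frac{62443}{871017408} \approx 7.169 \cdot 10^{-5}$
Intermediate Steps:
$X{\left(s \right)} = s \left(9 + s\right)$
$\frac{1}{\left(4951 + 8998\right) + \frac{1}{X{\left(K \right)} + 30243}} = \frac{1}{\left(4951 + 8998\right) + \frac{1}{- 184 \left(9 - 184\right) + 30243}} = \frac{1}{13949 + \frac{1}{\left(-184\right) \left(-175\right) + 30243}} = \frac{1}{13949 + \frac{1}{32200 + 30243}} = \frac{1}{13949 + \frac{1}{62443}} = \frac{1}{\frac{871017408}{62443}} = \frac{62443}{871017408}$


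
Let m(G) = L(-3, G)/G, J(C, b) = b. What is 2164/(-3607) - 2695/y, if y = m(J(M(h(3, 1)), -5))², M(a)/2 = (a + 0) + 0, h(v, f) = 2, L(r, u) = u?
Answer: -9723029/3607 ≈ -2695.6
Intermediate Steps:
M(a) = 2*a (M(a) = 2*((a + 0) + 0) = 2*(a + 0) = 2*a)
m(G) = 1 (m(G) = G/G = 1)
y = 1 (y = 1² = 1)
2164/(-3607) - 2695/y = 2164/(-3607) - 2695/1 = 2164*(-1/3607) - 2695*1 = -2164/3607 - 2695 = -9723029/3607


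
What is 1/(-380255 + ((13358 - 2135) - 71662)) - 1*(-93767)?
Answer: 41322554297/440694 ≈ 93767.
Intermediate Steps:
1/(-380255 + ((13358 - 2135) - 71662)) - 1*(-93767) = 1/(-380255 + (11223 - 71662)) + 93767 = 1/(-380255 - 60439) + 93767 = 1/(-440694) + 93767 = -1/440694 + 93767 = 41322554297/440694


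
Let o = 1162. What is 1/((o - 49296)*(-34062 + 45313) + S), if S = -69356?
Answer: -1/541624990 ≈ -1.8463e-9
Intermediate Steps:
1/((o - 49296)*(-34062 + 45313) + S) = 1/((1162 - 49296)*(-34062 + 45313) - 69356) = 1/(-48134*11251 - 69356) = 1/(-541555634 - 69356) = 1/(-541624990) = -1/541624990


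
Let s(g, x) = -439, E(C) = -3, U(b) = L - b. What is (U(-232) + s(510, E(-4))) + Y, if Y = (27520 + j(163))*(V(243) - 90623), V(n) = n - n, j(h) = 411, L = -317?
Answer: -2531191537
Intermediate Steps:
U(b) = -317 - b
V(n) = 0
Y = -2531191013 (Y = (27520 + 411)*(0 - 90623) = 27931*(-90623) = -2531191013)
(U(-232) + s(510, E(-4))) + Y = ((-317 - 1*(-232)) - 439) - 2531191013 = ((-317 + 232) - 439) - 2531191013 = (-85 - 439) - 2531191013 = -524 - 2531191013 = -2531191537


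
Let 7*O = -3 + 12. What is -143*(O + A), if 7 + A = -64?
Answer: 69784/7 ≈ 9969.1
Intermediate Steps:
A = -71 (A = -7 - 64 = -71)
O = 9/7 (O = (-3 + 12)/7 = (⅐)*9 = 9/7 ≈ 1.2857)
-143*(O + A) = -143*(9/7 - 71) = -143*(-488/7) = 69784/7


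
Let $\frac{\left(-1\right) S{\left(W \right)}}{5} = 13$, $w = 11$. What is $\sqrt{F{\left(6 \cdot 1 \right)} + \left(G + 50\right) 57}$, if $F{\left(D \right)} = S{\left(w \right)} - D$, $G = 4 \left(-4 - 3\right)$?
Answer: $13 \sqrt{7} \approx 34.395$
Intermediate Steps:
$S{\left(W \right)} = -65$ ($S{\left(W \right)} = \left(-5\right) 13 = -65$)
$G = -28$ ($G = 4 \left(-7\right) = -28$)
$F{\left(D \right)} = -65 - D$
$\sqrt{F{\left(6 \cdot 1 \right)} + \left(G + 50\right) 57} = \sqrt{\left(-65 - 6 \cdot 1\right) + \left(-28 + 50\right) 57} = \sqrt{\left(-65 - 6\right) + 22 \cdot 57} = \sqrt{\left(-65 - 6\right) + 1254} = \sqrt{-71 + 1254} = \sqrt{1183} = 13 \sqrt{7}$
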